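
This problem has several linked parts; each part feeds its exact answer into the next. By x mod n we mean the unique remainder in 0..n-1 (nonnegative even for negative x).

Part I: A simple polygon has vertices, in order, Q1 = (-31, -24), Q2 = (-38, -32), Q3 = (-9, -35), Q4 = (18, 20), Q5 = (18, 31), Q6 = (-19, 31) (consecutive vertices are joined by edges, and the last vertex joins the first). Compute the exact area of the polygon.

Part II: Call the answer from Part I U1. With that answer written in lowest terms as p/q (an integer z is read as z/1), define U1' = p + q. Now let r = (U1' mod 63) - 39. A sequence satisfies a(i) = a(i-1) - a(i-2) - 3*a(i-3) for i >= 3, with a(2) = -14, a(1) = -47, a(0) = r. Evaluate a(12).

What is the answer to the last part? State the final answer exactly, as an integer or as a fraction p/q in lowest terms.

2835

Part I: cross terms: (-31*-32 - -38*-24)=80, (-38*-35 - -9*-32)=1042, (-9*20 - 18*-35)=450, (18*31 - 18*20)=198, (18*31 - -19*31)=1147, (-19*-24 - -31*31)=1417; twice the area = |4334| = 4334; area = 2167; answer 2167
Part II: U1 = 2167; threaded value p + q = 2168; r = -13; a(3) = 1*(-14) - 1*(-47) - 3*(-13) = 72; iterating: a(3)=72, a(4)=227, a(5)=197, a(6)=-246, a(7)=-1124, a(8)=-1469, a(9)=393, a(10)=5234, a(11)=9248, a(12)=2835; answer 2835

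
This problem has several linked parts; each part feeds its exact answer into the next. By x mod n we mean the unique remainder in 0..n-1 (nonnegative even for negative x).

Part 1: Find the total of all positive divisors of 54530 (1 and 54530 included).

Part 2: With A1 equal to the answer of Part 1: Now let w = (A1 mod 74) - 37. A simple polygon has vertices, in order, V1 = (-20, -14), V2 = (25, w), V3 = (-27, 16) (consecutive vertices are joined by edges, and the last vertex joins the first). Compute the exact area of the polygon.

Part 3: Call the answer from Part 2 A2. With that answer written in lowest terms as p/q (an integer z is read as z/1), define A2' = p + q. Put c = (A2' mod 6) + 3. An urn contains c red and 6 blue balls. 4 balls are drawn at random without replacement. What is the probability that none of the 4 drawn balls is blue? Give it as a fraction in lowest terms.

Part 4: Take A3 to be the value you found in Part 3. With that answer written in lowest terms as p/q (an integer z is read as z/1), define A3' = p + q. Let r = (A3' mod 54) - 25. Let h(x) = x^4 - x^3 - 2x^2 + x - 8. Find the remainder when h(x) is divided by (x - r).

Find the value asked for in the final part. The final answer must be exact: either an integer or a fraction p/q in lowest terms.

151212

Part 1: 54530 = 2 * 5 * 7 * 19 * 41; sigma = (1 + 2) * (1 + 5) * (1 + 7) * (1 + 19) * (1 + 41) = 3 * 6 * 8 * 20 * 42 = 120960; answer 120960
Part 2: A1 = 120960; w = 7; cross terms: (-20*7 - 25*-14)=210, (25*16 - -27*7)=589, (-27*-14 - -20*16)=698; twice the area = |1497| = 1497; area = 1497/2; answer 1497/2
Part 3: A2 = 1497/2; threaded value p + q = 1499; c = 8; total draws C(14,4) = 1001; favorable C(8,4) = 70; P = 10/143; answer 10/143
Part 4: A3 = 10/143; threaded value p + q = 153; r = 20; remainder = value at the root: 1*(20)^4 - 1*(20)^3 - 2*(20)^2 + 1*(20)^1 - 8 = (160000) + (-8000) + (-800) + (20) + (-8) = 151212; answer 151212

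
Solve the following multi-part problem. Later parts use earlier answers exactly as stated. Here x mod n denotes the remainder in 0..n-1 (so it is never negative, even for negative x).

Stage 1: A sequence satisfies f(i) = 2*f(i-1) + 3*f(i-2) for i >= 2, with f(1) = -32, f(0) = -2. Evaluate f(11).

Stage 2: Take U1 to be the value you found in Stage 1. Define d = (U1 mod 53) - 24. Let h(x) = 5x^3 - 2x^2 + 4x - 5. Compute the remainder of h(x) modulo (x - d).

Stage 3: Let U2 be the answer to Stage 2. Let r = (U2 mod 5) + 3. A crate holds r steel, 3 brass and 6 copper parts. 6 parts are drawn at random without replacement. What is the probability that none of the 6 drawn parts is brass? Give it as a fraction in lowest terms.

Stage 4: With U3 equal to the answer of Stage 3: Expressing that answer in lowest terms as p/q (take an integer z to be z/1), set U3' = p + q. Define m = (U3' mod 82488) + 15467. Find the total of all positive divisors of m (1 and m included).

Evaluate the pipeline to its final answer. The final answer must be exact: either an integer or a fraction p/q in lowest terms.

31920

Stage 1: f(2) = 2*(-32) + 3*(-2) = -70; iterating: f(2)=-70, f(3)=-236, f(4)=-682, f(5)=-2072, f(6)=-6190, f(7)=-18596, f(8)=-55762, f(9)=-167312, f(10)=-501910, f(11)=-1505756; answer -1505756
Stage 2: U1 = -1505756; d = 3; remainder = value at the root: 5*(3)^3 - 2*(3)^2 + 4*(3)^1 - 5 = (135) + (-18) + (12) + (-5) = 124; answer 124
Stage 3: U2 = 124; r = 7; total draws C(16,6) = 8008; favorable C(13,6) = 1716; P = 3/14; answer 3/14
Stage 4: U3 = 3/14; threaded value p + q = 17; m = 15484; 15484 = 2^2 * 7^2 * 79; sigma = (1 + 2 + 4) * (1 + 7 + 49) * (1 + 79) = 7 * 57 * 80 = 31920; answer 31920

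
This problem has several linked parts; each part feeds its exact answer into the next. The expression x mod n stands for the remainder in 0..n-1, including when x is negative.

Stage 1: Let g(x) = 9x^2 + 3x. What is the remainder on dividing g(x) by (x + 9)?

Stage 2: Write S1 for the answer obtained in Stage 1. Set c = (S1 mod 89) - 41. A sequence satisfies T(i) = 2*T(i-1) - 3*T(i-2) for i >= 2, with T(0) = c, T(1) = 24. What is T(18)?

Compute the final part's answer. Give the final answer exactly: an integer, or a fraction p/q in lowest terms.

132126

Stage 1: remainder = value at the root: 9*(-9)^2 + 3*(-9)^1 = (729) + (-27) = 702; answer 702
Stage 2: S1 = 702; c = 38; T(2) = 2*(24) - 3*(38) = -66; iterating: T(2)=-66, T(3)=-204, T(4)=-210, T(5)=192, T(6)=1014, T(7)=1452, T(8)=-138, T(9)=-4632, T(10)=-8850, T(11)=-3804, T(12)=18942, T(13)=49296, T(14)=41766, T(15)=-64356, T(16)=-254010, T(17)=-314952, T(18)=132126; answer 132126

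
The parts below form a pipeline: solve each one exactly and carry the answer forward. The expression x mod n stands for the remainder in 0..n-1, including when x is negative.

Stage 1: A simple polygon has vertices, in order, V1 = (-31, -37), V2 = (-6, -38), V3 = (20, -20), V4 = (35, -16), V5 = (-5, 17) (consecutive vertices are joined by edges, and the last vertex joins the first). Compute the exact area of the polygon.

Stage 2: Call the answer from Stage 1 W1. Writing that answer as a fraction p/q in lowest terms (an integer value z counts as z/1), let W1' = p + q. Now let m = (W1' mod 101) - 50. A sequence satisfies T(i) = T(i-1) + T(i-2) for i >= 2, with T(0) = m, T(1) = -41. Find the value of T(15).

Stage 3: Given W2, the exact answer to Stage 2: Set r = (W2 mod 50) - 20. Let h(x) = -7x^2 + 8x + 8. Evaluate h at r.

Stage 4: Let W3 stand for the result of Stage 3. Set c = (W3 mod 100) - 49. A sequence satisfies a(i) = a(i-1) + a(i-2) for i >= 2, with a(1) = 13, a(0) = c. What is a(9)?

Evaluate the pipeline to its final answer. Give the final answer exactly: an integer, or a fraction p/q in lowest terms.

-146

Stage 1: cross terms: (-31*-38 - -6*-37)=956, (-6*-20 - 20*-38)=880, (20*-16 - 35*-20)=380, (35*17 - -5*-16)=515, (-5*-37 - -31*17)=712; twice the area = |3443| = 3443; area = 3443/2; answer 3443/2
Stage 2: W1 = 3443/2; threaded value p + q = 3445; m = -39; T(2) = 1*(-41) + 1*(-39) = -80; iterating: T(2)=-80, T(3)=-121, T(4)=-201, T(5)=-322, T(6)=-523, T(7)=-845, T(8)=-1368, T(9)=-2213, T(10)=-3581, T(11)=-5794, T(12)=-9375, T(13)=-15169, T(14)=-24544, T(15)=-39713; answer -39713
Stage 3: W2 = -39713; r = 17; -7*(17)^2 + 8*(17)^1 + 8 = (-2023) + (136) + (8) = -1879; answer -1879
Stage 4: W3 = -1879; c = -28; a(2) = 1*(13) + 1*(-28) = -15; iterating: a(2)=-15, a(3)=-2, a(4)=-17, a(5)=-19, a(6)=-36, a(7)=-55, a(8)=-91, a(9)=-146; answer -146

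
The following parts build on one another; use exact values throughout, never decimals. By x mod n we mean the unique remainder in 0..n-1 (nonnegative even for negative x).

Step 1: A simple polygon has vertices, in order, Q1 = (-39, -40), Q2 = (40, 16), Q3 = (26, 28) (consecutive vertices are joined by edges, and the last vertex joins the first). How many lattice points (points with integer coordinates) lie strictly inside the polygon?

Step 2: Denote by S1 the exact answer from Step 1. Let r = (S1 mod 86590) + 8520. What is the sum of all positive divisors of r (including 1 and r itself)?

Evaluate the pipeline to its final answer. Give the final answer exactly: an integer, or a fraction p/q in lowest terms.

Step 1: cross terms: (-39*16 - 40*-40)=976, (40*28 - 26*16)=704, (26*-40 - -39*28)=52; twice the area = |1732| = 1732; area = 866; boundary points = 1 + 2 + 1 = 4; strictly interior points = area - boundary/2 + 1 = 865; answer 865
Step 2: S1 = 865; r = 9385; 9385 = 5 * 1877; sigma = (1 + 5) * (1 + 1877) = 6 * 1878 = 11268; answer 11268

11268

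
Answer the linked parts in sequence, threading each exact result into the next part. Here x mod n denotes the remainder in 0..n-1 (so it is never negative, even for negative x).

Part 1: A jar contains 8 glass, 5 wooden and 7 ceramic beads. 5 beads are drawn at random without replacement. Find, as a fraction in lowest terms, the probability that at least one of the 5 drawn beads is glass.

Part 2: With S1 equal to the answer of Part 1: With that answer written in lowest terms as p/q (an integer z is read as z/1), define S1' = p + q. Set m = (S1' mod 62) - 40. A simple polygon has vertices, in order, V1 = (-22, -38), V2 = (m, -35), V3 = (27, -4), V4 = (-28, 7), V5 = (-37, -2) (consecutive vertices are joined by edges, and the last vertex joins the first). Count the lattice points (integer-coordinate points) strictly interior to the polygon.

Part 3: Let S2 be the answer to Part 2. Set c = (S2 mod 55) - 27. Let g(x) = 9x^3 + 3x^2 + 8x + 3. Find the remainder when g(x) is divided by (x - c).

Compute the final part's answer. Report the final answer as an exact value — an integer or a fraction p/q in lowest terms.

Part 1: total draws C(20,5) = 15504; complement C(12,5) = 792; favorable 15504 - 792 = 14712; P = 613/646; answer 613/646
Part 2: S1 = 613/646; threaded value p + q = 1259; m = -21; cross terms: (-22*-35 - -21*-38)=-28, (-21*-4 - 27*-35)=1029, (27*7 - -28*-4)=77, (-28*-2 - -37*7)=315, (-37*-38 - -22*-2)=1362; twice the area = |2755| = 2755; area = 2755/2; boundary points = 1 + 1 + 11 + 9 + 3 = 25; strictly interior points = area - boundary/2 + 1 = 1366; answer 1366
Part 3: S2 = 1366; c = 19; remainder = value at the root: 9*(19)^3 + 3*(19)^2 + 8*(19)^1 + 3 = (61731) + (1083) + (152) + (3) = 62969; answer 62969

62969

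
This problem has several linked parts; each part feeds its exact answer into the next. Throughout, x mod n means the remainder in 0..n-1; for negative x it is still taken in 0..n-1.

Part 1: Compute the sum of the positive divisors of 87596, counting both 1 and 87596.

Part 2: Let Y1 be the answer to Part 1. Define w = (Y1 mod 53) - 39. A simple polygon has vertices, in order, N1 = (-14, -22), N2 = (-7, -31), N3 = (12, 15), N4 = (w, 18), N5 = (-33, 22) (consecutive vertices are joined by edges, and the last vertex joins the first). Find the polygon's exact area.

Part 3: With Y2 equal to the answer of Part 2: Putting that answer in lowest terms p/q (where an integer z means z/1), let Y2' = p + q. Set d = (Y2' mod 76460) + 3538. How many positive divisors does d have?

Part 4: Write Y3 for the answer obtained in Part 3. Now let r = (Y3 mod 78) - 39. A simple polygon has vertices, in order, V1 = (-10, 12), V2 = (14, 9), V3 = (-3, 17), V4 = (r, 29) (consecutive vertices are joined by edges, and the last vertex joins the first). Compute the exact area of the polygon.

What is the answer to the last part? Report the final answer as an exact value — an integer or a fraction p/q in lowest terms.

Part 1: 87596 = 2^2 * 61 * 359; sigma = (1 + 2 + 4) * (1 + 61) * (1 + 359) = 7 * 62 * 360 = 156240; answer 156240
Part 2: Y1 = 156240; w = 10; cross terms: (-14*-31 - -7*-22)=280, (-7*15 - 12*-31)=267, (12*18 - 10*15)=66, (10*22 - -33*18)=814, (-33*-22 - -14*22)=1034; twice the area = |2461| = 2461; area = 2461/2; answer 2461/2
Part 3: Y2 = 2461/2; threaded value p + q = 2463; d = 6001; 6001 = 17 * 353; number of divisors = (1+1) * (1+1) = 4; answer 4
Part 4: Y3 = 4; r = -35; cross terms: (-10*9 - 14*12)=-258, (14*17 - -3*9)=265, (-3*29 - -35*17)=508, (-35*12 - -10*29)=-130; twice the area = |385| = 385; area = 385/2; answer 385/2

385/2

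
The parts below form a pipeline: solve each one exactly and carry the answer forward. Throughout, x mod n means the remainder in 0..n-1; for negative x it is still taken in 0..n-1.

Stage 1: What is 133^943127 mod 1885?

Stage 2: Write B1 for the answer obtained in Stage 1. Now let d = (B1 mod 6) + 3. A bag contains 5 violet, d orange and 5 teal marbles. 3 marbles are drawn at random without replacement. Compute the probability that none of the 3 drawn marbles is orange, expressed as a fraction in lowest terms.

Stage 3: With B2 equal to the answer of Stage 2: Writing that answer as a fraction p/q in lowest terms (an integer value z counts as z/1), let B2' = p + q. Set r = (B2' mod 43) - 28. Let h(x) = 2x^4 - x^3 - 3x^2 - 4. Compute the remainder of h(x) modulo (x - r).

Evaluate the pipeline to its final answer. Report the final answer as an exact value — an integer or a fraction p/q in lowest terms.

Stage 1: squarings mod 1885: 133^1=133, 133^2=724, 133^4=146, 133^8=581, 133^16=146, 133^32=581, 133^64=146, 133^128=581, 133^256=146, 133^512=581, 133^1024=146, 133^2048=581, 133^4096=146, 133^8192=581, 133^16384=146, 133^32768=581, 133^65536=146, 133^131072=581, 133^262144=146, 133^524288=581; 133^943127 = 133^1 * 133^2 * 133^4 * 133^16 * 133^1024 * 133^8192 * 133^16384 * 133^131072 * 133^262144 * 133^524288 = 737 (mod 1885); answer 737
Stage 2: B1 = 737; d = 8; total draws C(18,3) = 816; favorable C(10,3) = 120; P = 5/34; answer 5/34
Stage 3: B2 = 5/34; threaded value p + q = 39; r = 11; remainder = value at the root: 2*(11)^4 - 1*(11)^3 - 3*(11)^2 - 4 = (29282) + (-1331) + (-363) + (-4) = 27584; answer 27584

27584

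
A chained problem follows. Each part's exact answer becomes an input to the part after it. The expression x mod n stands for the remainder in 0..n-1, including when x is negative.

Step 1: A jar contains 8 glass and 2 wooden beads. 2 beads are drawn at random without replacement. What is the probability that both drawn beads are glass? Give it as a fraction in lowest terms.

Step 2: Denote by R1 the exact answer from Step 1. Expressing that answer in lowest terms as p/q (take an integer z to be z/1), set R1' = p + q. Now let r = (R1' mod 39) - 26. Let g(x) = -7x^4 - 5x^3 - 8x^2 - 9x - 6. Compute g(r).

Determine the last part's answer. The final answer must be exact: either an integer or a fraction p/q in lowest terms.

-31822

Step 1: total draws C(10,2) = 45; favorable C(8,2) = 28; P = 28/45; answer 28/45
Step 2: R1 = 28/45; threaded value p + q = 73; r = 8; -7*(8)^4 - 5*(8)^3 - 8*(8)^2 - 9*(8)^1 - 6 = (-28672) + (-2560) + (-512) + (-72) + (-6) = -31822; answer -31822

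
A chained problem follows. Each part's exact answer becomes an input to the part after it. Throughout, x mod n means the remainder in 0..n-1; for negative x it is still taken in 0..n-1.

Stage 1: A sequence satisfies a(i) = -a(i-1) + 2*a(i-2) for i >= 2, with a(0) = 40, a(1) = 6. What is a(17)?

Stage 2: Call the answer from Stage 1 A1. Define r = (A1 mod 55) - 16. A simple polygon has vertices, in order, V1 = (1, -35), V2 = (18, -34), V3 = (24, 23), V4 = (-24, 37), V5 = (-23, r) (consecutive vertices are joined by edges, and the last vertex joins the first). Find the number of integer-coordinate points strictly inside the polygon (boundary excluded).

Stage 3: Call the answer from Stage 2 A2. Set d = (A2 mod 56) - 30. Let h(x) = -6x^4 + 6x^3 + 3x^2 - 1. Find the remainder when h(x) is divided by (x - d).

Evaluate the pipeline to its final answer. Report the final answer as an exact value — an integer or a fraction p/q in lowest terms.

Stage 1: a(2) = -1*(6) + 2*(40) = 74; iterating: a(2)=74, a(3)=-62, a(4)=210, a(5)=-334, a(6)=754, a(7)=-1422, a(8)=2930, a(9)=-5774, a(10)=11634, a(11)=-23182, a(12)=46450, a(13)=-92814, a(14)=185714, a(15)=-371342, a(16)=742770, a(17)=-1485454; answer -1485454
Stage 2: A1 = -1485454; r = 25; cross terms: (1*-34 - 18*-35)=596, (18*23 - 24*-34)=1230, (24*37 - -24*23)=1440, (-24*25 - -23*37)=251, (-23*-35 - 1*25)=780; twice the area = |4297| = 4297; area = 4297/2; boundary points = 1 + 3 + 2 + 1 + 12 = 19; strictly interior points = area - boundary/2 + 1 = 2140; answer 2140
Stage 3: A2 = 2140; d = -18; remainder = value at the root: -6*(-18)^4 + 6*(-18)^3 + 3*(-18)^2 - 1 = (-629856) + (-34992) + (972) + (-1) = -663877; answer -663877

-663877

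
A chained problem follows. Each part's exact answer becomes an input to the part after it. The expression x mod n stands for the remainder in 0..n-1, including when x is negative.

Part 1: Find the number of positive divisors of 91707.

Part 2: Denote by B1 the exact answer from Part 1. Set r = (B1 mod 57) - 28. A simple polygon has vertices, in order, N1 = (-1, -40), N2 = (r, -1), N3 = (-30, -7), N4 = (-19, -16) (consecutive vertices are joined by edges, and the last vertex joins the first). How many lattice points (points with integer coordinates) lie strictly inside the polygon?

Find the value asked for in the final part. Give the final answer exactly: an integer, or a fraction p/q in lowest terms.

327

Part 1: 91707 = 3 * 7 * 11 * 397; number of divisors = (1+1) * (1+1) * (1+1) * (1+1) = 16; answer 16
Part 2: B1 = 16; r = -12; cross terms: (-1*-1 - -12*-40)=-479, (-12*-7 - -30*-1)=54, (-30*-16 - -19*-7)=347, (-19*-40 - -1*-16)=744; twice the area = |666| = 666; area = 333; boundary points = 1 + 6 + 1 + 6 = 14; strictly interior points = area - boundary/2 + 1 = 327; answer 327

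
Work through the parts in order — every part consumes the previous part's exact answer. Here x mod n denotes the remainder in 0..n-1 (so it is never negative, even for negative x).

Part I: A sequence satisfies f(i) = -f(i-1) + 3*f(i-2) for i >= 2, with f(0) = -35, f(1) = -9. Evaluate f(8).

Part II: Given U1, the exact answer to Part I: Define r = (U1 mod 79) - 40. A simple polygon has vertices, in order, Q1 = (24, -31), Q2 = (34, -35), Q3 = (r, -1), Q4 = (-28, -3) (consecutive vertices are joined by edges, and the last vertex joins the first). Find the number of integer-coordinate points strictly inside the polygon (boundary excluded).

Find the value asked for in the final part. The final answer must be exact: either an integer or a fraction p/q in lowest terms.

Part I: f(2) = -1*(-9) + 3*(-35) = -96; iterating: f(2)=-96, f(3)=69, f(4)=-357, f(5)=564, f(6)=-1635, f(7)=3327, f(8)=-8232; answer -8232
Part II: U1 = -8232; r = 23; cross terms: (24*-35 - 34*-31)=214, (34*-1 - 23*-35)=771, (23*-3 - -28*-1)=-97, (-28*-31 - 24*-3)=940; twice the area = |1828| = 1828; area = 914; boundary points = 2 + 1 + 1 + 4 = 8; strictly interior points = area - boundary/2 + 1 = 911; answer 911

911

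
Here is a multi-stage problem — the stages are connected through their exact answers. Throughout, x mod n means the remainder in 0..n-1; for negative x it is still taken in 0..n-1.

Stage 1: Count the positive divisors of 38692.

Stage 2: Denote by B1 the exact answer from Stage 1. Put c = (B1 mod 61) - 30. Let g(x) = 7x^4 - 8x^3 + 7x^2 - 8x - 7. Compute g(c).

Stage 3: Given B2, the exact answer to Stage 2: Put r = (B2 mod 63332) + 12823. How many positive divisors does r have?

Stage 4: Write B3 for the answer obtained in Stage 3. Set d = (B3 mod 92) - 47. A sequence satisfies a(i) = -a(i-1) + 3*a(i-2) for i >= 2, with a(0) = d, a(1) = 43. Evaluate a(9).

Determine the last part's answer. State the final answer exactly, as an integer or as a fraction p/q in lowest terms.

44629

Stage 1: 38692 = 2^2 * 17 * 569; number of divisors = (2+1) * (1+1) * (1+1) = 12; answer 12
Stage 2: B1 = 12; c = -18; 7*(-18)^4 - 8*(-18)^3 + 7*(-18)^2 - 8*(-18)^1 - 7 = (734832) + (46656) + (2268) + (144) + (-7) = 783893; answer 783893
Stage 3: B2 = 783893; r = 36732; 36732 = 2^2 * 3 * 3061; number of divisors = (2+1) * (1+1) * (1+1) = 12; answer 12
Stage 4: B3 = 12; d = -35; a(2) = -1*(43) + 3*(-35) = -148; iterating: a(2)=-148, a(3)=277, a(4)=-721, a(5)=1552, a(6)=-3715, a(7)=8371, a(8)=-19516, a(9)=44629; answer 44629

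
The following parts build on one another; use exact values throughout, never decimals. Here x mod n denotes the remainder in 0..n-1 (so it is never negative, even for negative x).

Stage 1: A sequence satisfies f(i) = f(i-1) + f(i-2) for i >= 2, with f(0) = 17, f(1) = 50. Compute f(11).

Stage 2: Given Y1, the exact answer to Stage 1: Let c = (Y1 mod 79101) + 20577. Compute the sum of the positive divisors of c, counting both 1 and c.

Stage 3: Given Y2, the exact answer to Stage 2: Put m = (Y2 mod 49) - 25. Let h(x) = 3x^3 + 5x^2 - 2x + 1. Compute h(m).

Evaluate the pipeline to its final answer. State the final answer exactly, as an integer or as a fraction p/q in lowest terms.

Stage 1: f(2) = 1*(50) + 1*(17) = 67; iterating: f(2)=67, f(3)=117, f(4)=184, f(5)=301, f(6)=485, f(7)=786, f(8)=1271, f(9)=2057, f(10)=3328, f(11)=5385; answer 5385
Stage 2: Y1 = 5385; c = 25962; 25962 = 2 * 3 * 4327; sigma = (1 + 2) * (1 + 3) * (1 + 4327) = 3 * 4 * 4328 = 51936; answer 51936
Stage 3: Y2 = 51936; m = 20; 3*(20)^3 + 5*(20)^2 - 2*(20)^1 + 1 = (24000) + (2000) + (-40) + (1) = 25961; answer 25961

25961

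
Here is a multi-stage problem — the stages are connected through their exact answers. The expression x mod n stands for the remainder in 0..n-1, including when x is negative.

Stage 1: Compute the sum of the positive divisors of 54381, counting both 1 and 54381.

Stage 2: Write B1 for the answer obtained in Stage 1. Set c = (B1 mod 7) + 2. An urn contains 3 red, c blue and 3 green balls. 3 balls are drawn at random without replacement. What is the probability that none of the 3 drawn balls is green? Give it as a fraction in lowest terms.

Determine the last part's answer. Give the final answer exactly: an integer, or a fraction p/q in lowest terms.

165/364

Stage 1: 54381 = 3 * 18127; sigma = (1 + 3) * (1 + 18127) = 4 * 18128 = 72512; answer 72512
Stage 2: B1 = 72512; c = 8; total draws C(14,3) = 364; favorable C(11,3) = 165; P = 165/364; answer 165/364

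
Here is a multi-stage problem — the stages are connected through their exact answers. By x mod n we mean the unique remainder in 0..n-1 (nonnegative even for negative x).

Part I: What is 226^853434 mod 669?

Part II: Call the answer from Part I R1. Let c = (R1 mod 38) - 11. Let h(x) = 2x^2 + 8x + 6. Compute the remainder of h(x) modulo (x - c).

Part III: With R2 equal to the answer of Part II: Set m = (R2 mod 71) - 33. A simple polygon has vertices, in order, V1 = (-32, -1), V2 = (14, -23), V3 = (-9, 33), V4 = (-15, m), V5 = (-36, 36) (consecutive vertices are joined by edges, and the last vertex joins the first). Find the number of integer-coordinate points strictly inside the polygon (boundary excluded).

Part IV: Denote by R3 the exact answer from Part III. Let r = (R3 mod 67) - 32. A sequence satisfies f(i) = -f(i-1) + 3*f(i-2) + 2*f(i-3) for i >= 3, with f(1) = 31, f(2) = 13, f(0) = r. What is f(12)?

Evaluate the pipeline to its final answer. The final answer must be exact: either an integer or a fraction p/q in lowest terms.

-7148

Part I: squarings mod 669: 226^1=226, 226^2=232, 226^4=304, 226^8=94, 226^16=139, 226^32=589, 226^64=379, 226^128=475, 226^256=172, 226^512=148, 226^1024=496, 226^2048=493, 226^4096=202, 226^8192=664, 226^16384=25, 226^32768=625, 226^65536=598, 226^131072=358, 226^262144=385, 226^524288=376; 226^853434 = 226^2 * 226^8 * 226^16 * 226^32 * 226^128 * 226^256 * 226^1024 * 226^65536 * 226^262144 * 226^524288 = 289 (mod 669); answer 289
Part II: R1 = 289; c = 12; remainder = value at the root: 2*(12)^2 + 8*(12)^1 + 6 = (288) + (96) + (6) = 390; answer 390
Part III: R2 = 390; m = 2; cross terms: (-32*-23 - 14*-1)=750, (14*33 - -9*-23)=255, (-9*2 - -15*33)=477, (-15*36 - -36*2)=-468, (-36*-1 - -32*36)=1188; twice the area = |2202| = 2202; area = 1101; boundary points = 2 + 1 + 1 + 1 + 1 = 6; strictly interior points = area - boundary/2 + 1 = 1099; answer 1099
Part IV: R3 = 1099; r = -5; f(3) = -1*(13) + 3*(31) + 2*(-5) = 70; iterating: f(3)=70, f(4)=31, f(5)=205, f(6)=28, f(7)=649, f(8)=-155, f(9)=2158, f(10)=-1325, f(11)=7489, f(12)=-7148; answer -7148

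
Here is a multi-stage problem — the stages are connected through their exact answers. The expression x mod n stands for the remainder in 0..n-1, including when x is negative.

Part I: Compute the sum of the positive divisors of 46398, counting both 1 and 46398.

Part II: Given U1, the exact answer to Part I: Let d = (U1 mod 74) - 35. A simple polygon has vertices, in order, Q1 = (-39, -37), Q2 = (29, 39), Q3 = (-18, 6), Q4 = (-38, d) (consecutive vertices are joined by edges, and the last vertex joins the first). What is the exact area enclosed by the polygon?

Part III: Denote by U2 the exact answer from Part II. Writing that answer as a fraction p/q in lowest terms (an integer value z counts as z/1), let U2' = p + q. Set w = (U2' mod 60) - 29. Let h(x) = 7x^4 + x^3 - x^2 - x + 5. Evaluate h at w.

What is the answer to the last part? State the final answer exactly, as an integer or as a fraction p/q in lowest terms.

4323737

Part I: 46398 = 2 * 3 * 11 * 19 * 37; sigma = (1 + 2) * (1 + 3) * (1 + 11) * (1 + 19) * (1 + 37) = 3 * 4 * 12 * 20 * 38 = 109440; answer 109440
Part II: U1 = 109440; d = 33; cross terms: (-39*39 - 29*-37)=-448, (29*6 - -18*39)=876, (-18*33 - -38*6)=-366, (-38*-37 - -39*33)=2693; twice the area = |2755| = 2755; area = 2755/2; answer 2755/2
Part III: U2 = 2755/2; threaded value p + q = 2757; w = 28; 7*(28)^4 + 1*(28)^3 - 1*(28)^2 - 1*(28)^1 + 5 = (4302592) + (21952) + (-784) + (-28) + (5) = 4323737; answer 4323737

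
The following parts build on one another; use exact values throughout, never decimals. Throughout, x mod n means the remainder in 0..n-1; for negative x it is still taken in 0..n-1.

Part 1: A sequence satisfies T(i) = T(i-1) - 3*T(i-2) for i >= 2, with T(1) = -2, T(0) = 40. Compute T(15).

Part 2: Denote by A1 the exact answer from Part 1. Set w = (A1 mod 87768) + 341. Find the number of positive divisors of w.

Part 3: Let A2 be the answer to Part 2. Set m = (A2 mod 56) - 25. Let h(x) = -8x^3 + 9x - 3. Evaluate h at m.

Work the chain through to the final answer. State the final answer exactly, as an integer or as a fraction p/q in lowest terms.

54698

Part 1: T(2) = 1*(-2) - 3*(40) = -122; iterating: T(2)=-122, T(3)=-116, T(4)=250, T(5)=598, T(6)=-152, T(7)=-1946, T(8)=-1490, T(9)=4348, T(10)=8818, T(11)=-4226, T(12)=-30680, T(13)=-18002, T(14)=74038, T(15)=128044; answer 128044
Part 2: A1 = 128044; w = 40617; 40617 = 3^2 * 4513; number of divisors = (2+1) * (1+1) = 6; answer 6
Part 3: A2 = 6; m = -19; -8*(-19)^3 + 9*(-19)^1 - 3 = (54872) + (-171) + (-3) = 54698; answer 54698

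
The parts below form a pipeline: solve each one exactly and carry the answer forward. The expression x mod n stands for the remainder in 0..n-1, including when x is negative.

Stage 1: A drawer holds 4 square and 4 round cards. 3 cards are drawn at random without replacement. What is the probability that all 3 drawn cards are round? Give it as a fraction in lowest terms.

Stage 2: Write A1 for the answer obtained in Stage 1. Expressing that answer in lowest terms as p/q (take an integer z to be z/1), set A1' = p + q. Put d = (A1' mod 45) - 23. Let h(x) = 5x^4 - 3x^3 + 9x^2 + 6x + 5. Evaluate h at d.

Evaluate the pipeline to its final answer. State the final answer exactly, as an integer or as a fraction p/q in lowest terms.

Stage 1: total draws C(8,3) = 56; favorable C(4,3) = 4; P = 1/14; answer 1/14
Stage 2: A1 = 1/14; threaded value p + q = 15; d = -8; 5*(-8)^4 - 3*(-8)^3 + 9*(-8)^2 + 6*(-8)^1 + 5 = (20480) + (1536) + (576) + (-48) + (5) = 22549; answer 22549

22549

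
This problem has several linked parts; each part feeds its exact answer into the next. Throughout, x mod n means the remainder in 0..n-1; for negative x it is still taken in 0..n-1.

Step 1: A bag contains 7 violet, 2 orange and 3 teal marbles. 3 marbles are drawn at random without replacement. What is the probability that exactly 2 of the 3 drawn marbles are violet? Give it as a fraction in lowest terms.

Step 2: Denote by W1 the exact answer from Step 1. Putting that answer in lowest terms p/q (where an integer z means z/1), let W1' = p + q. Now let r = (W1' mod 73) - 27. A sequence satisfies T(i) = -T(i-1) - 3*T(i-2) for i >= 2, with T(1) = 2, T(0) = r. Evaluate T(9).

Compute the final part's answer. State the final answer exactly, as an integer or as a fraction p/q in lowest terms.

-4138

Step 1: total draws C(12,3) = 220; favorable C(7,2)*C(5,1) = 105; P = 21/44; answer 21/44
Step 2: W1 = 21/44; threaded value p + q = 65; r = 38; T(2) = -1*(2) - 3*(38) = -116; iterating: T(2)=-116, T(3)=110, T(4)=238, T(5)=-568, T(6)=-146, T(7)=1850, T(8)=-1412, T(9)=-4138; answer -4138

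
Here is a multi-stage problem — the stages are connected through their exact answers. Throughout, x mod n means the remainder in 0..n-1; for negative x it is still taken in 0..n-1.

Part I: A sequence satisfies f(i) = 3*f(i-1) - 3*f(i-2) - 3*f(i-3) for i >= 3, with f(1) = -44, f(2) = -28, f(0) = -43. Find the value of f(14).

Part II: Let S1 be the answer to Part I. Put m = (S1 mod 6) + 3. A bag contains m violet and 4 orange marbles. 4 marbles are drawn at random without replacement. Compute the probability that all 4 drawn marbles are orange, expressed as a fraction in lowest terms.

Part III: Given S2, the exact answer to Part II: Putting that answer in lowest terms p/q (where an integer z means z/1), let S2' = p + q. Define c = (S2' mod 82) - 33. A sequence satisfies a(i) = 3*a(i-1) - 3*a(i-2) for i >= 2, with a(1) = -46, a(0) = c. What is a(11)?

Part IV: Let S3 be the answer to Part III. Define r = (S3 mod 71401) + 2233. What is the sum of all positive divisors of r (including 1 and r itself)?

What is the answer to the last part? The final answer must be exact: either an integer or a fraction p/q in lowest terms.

25560

Part I: f(3) = 3*(-28) - 3*(-44) - 3*(-43) = 177; iterating: f(3)=177, f(4)=747, f(5)=1794, f(6)=2610, f(7)=207, f(8)=-12591, f(9)=-46224, f(10)=-101520, f(11)=-128115, f(12)=58887, f(13)=865566, f(14)=2804382; answer 2804382
Part II: S1 = 2804382; m = 3; total draws C(7,4) = 35; favorable C(4,4) = 1; P = 1/35; answer 1/35
Part III: S2 = 1/35; threaded value p + q = 36; c = 3; a(2) = 3*(-46) - 3*(3) = -147; iterating: a(2)=-147, a(3)=-303, a(4)=-468, a(5)=-495, a(6)=-81, a(7)=1242, a(8)=3969, a(9)=8181, a(10)=12636, a(11)=13365; answer 13365
Part IV: S3 = 13365; r = 15598; 15598 = 2 * 11 * 709; sigma = (1 + 2) * (1 + 11) * (1 + 709) = 3 * 12 * 710 = 25560; answer 25560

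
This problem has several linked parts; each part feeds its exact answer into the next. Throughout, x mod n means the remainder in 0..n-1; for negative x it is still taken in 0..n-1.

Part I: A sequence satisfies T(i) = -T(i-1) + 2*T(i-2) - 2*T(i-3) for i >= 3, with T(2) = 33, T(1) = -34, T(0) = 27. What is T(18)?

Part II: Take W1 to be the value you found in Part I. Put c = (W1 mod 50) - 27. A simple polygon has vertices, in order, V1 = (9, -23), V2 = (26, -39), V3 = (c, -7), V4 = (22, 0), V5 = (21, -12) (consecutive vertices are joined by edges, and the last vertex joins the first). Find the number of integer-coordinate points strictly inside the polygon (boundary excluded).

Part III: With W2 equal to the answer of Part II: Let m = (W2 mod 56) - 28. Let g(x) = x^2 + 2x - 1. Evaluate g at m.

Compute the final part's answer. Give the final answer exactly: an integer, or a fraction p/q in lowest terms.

7

Part I: T(3) = -1*(33) + 2*(-34) - 2*(27) = -155; iterating: T(3)=-155, T(4)=289, T(5)=-665, T(6)=1553, T(7)=-3461, T(8)=7897, T(9)=-17925, T(10)=40641, T(11)=-92285, T(12)=209417, T(13)=-475269, T(14)=1078673, T(15)=-2448045, T(16)=5555929, T(17)=-12609365, T(18)=28617313; answer 28617313
Part II: W1 = 28617313; c = -14; cross terms: (9*-39 - 26*-23)=247, (26*-7 - -14*-39)=-728, (-14*0 - 22*-7)=154, (22*-12 - 21*0)=-264, (21*-23 - 9*-12)=-375; twice the area = |-966| = 966; area = 483; boundary points = 1 + 8 + 1 + 1 + 1 = 12; strictly interior points = area - boundary/2 + 1 = 478; answer 478
Part III: W2 = 478; m = 2; 1*(2)^2 + 2*(2)^1 - 1 = (4) + (4) + (-1) = 7; answer 7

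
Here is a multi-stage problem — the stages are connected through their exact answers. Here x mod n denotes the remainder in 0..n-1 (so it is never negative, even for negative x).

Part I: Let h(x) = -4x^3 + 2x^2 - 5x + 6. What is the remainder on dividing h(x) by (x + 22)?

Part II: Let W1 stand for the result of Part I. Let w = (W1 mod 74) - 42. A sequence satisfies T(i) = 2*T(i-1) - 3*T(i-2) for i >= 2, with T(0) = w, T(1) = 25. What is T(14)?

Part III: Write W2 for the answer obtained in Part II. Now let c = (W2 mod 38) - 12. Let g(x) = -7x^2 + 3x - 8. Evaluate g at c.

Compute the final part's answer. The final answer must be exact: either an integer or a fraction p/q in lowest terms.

-980

Part I: remainder = value at the root: -4*(-22)^3 + 2*(-22)^2 - 5*(-22)^1 + 6 = (42592) + (968) + (110) + (6) = 43676; answer 43676
Part II: W1 = 43676; w = -26; T(2) = 2*(25) - 3*(-26) = 128; iterating: T(2)=128, T(3)=181, T(4)=-22, T(5)=-587, T(6)=-1108, T(7)=-455, T(8)=2414, T(9)=6193, T(10)=5144, T(11)=-8291, T(12)=-32014, T(13)=-39155, T(14)=17732; answer 17732
Part III: W2 = 17732; c = 12; -7*(12)^2 + 3*(12)^1 - 8 = (-1008) + (36) + (-8) = -980; answer -980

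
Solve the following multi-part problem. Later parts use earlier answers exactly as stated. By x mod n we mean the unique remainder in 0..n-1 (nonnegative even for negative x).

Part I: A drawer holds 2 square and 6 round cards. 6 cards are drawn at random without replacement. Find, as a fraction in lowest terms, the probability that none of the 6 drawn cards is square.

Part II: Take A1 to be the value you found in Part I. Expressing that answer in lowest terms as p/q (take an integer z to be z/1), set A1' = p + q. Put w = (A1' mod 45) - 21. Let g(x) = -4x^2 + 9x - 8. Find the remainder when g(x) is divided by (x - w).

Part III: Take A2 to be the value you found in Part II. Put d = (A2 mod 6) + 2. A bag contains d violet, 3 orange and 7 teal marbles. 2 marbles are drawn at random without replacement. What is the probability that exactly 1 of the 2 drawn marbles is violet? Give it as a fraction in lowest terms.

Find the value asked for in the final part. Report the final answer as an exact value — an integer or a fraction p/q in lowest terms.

10/33

Part I: total draws C(8,6) = 28; favorable C(6,6) = 1; P = 1/28; answer 1/28
Part II: A1 = 1/28; threaded value p + q = 29; w = 8; remainder = value at the root: -4*(8)^2 + 9*(8)^1 - 8 = (-256) + (72) + (-8) = -192; answer -192
Part III: A2 = -192; d = 2; total draws C(12,2) = 66; favorable C(2,1)*C(10,1) = 20; P = 10/33; answer 10/33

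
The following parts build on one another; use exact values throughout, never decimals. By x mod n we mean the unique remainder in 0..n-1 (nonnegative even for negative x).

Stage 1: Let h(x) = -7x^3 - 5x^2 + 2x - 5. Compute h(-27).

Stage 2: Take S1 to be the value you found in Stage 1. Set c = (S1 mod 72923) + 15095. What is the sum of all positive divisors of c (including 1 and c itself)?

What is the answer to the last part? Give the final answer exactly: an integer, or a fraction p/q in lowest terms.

76250

Stage 1: -7*(-27)^3 - 5*(-27)^2 + 2*(-27)^1 - 5 = (137781) + (-3645) + (-54) + (-5) = 134077; answer 134077
Stage 2: S1 = 134077; c = 76249; 76249 is prime, so its only divisors are 1 and 76249; sigma = 1 + 76249 = 76250; answer 76250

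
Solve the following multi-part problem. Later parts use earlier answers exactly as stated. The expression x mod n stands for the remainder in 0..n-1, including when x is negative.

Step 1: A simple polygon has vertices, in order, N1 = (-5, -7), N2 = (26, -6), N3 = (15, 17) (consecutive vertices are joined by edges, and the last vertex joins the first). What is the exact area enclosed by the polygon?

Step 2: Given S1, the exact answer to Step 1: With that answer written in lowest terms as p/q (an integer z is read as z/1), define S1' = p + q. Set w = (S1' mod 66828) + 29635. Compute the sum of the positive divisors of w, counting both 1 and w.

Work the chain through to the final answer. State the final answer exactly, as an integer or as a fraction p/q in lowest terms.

46008

Step 1: cross terms: (-5*-6 - 26*-7)=212, (26*17 - 15*-6)=532, (15*-7 - -5*17)=-20; twice the area = |724| = 724; area = 362; answer 362
Step 2: S1 = 362; threaded value p + q = 363; w = 29998; 29998 = 2 * 53 * 283; sigma = (1 + 2) * (1 + 53) * (1 + 283) = 3 * 54 * 284 = 46008; answer 46008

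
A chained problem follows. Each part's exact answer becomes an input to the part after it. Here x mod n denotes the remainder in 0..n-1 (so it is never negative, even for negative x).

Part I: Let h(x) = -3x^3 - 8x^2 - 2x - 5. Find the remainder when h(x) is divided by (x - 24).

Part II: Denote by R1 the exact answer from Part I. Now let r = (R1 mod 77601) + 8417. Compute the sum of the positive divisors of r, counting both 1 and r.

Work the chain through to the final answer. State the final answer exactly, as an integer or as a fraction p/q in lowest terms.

Part I: remainder = value at the root: -3*(24)^3 - 8*(24)^2 - 2*(24)^1 - 5 = (-41472) + (-4608) + (-48) + (-5) = -46133; answer -46133
Part II: R1 = -46133; r = 39885; 39885 = 3 * 5 * 2659; sigma = (1 + 3) * (1 + 5) * (1 + 2659) = 4 * 6 * 2660 = 63840; answer 63840

63840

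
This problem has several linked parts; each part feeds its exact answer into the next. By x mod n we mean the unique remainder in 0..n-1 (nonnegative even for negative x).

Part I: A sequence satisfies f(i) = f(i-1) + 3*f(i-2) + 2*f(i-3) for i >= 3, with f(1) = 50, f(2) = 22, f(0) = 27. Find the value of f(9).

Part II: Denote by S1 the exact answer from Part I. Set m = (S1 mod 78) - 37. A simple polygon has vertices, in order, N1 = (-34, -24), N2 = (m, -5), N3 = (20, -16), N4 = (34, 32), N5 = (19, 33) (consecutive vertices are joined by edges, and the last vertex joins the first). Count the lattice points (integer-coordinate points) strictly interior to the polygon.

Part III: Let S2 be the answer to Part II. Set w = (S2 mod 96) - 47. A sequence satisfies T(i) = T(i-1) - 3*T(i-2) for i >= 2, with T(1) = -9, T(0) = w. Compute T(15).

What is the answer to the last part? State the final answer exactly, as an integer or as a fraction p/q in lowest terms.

Part I: f(3) = 1*(22) + 3*(50) + 2*(27) = 226; iterating: f(3)=226, f(4)=392, f(5)=1114, f(6)=2742, f(7)=6868, f(8)=17322, f(9)=43410; answer 43410
Part II: S1 = 43410; m = 5; cross terms: (-34*-5 - 5*-24)=290, (5*-16 - 20*-5)=20, (20*32 - 34*-16)=1184, (34*33 - 19*32)=514, (19*-24 - -34*33)=666; twice the area = |2674| = 2674; area = 1337; boundary points = 1 + 1 + 2 + 1 + 1 = 6; strictly interior points = area - boundary/2 + 1 = 1335; answer 1335
Part III: S2 = 1335; w = 40; T(2) = 1*(-9) - 3*(40) = -129; iterating: T(2)=-129, T(3)=-102, T(4)=285, T(5)=591, T(6)=-264, T(7)=-2037, T(8)=-1245, T(9)=4866, T(10)=8601, T(11)=-5997, T(12)=-31800, T(13)=-13809, T(14)=81591, T(15)=123018; answer 123018

123018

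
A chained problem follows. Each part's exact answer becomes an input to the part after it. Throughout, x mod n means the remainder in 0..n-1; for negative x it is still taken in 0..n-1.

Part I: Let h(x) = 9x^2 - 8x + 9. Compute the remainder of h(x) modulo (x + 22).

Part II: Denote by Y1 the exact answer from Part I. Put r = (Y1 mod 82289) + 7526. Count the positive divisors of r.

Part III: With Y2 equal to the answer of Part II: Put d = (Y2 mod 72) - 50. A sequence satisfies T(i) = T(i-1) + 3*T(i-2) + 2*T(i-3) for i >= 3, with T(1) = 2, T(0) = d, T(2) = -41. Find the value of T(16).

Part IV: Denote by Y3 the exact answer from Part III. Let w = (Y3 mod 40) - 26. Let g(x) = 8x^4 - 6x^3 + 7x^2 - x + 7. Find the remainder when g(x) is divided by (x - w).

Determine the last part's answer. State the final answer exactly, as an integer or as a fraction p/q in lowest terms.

30143

Part I: remainder = value at the root: 9*(-22)^2 - 8*(-22)^1 + 9 = (4356) + (176) + (9) = 4541; answer 4541
Part II: Y1 = 4541; r = 12067; 12067 = 11 * 1097; number of divisors = (1+1) * (1+1) = 4; answer 4
Part III: Y2 = 4; d = -46; T(3) = 1*(-41) + 3*(2) + 2*(-46) = -127; iterating: T(3)=-127, T(4)=-246, T(5)=-709, T(6)=-1701, T(7)=-4320, T(8)=-10841, T(9)=-27203, T(10)=-68366, T(11)=-171657, T(12)=-431161, T(13)=-1082864, T(14)=-2719661, T(15)=-6830575, T(16)=-17155286; answer -17155286
Part IV: Y3 = -17155286; w = 8; remainder = value at the root: 8*(8)^4 - 6*(8)^3 + 7*(8)^2 - 1*(8)^1 + 7 = (32768) + (-3072) + (448) + (-8) + (7) = 30143; answer 30143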